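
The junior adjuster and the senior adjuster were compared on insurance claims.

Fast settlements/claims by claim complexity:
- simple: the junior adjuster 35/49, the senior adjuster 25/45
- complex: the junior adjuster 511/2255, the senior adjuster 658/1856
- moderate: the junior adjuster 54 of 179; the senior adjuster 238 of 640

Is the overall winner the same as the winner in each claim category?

No

Simple: the junior adjuster 35/49 = 71.4%, the senior adjuster 25/45 = 55.6% → the junior adjuster
Complex: the junior adjuster 511/2255 = 22.7%, the senior adjuster 658/1856 = 35.5% → the senior adjuster
Moderate: the junior adjuster 54/179 = 30.2%, the senior adjuster 238/640 = 37.2% → the senior adjuster
Overall: the junior adjuster 600/2483 = 24.2%, the senior adjuster 921/2541 = 36.2% → the senior adjuster
Neither sweeps: the junior adjuster wins 1 of 3 groups, the senior adjuster wins 2. The senior adjuster wins overall but not every group — no Simpson reversal.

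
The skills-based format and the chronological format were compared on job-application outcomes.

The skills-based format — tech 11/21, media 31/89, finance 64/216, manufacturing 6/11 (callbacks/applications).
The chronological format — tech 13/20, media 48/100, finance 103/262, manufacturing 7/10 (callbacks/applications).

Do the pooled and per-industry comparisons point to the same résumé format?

Tech: the skills-based format 11/21 = 52.4%, the chronological format 13/20 = 65.0% → the chronological format
Media: the skills-based format 31/89 = 34.8%, the chronological format 48/100 = 48.0% → the chronological format
Finance: the skills-based format 64/216 = 29.6%, the chronological format 103/262 = 39.3% → the chronological format
Manufacturing: the skills-based format 6/11 = 54.5%, the chronological format 7/10 = 70.0% → the chronological format
Overall: the skills-based format 112/337 = 33.2%, the chronological format 171/392 = 43.6% → the chronological format
The chronological format wins overall and in every industry group — no reversal.

Yes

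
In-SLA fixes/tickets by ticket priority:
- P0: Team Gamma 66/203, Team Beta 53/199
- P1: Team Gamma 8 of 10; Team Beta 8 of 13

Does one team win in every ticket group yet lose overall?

P0: Team Gamma 66/203 = 32.5%, Team Beta 53/199 = 26.6% → Team Gamma
P1: Team Gamma 8/10 = 80.0%, Team Beta 8/13 = 61.5% → Team Gamma
Overall: Team Gamma 74/213 = 34.7%, Team Beta 61/212 = 28.8% → Team Gamma
Team Gamma wins overall and in every ticket group — no reversal.

No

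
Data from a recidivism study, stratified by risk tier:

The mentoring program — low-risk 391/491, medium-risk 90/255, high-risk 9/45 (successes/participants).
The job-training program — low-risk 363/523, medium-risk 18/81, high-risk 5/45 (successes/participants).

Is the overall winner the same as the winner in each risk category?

Yes

Low-risk: the mentoring program 391/491 = 79.6%, the job-training program 363/523 = 69.4% → the mentoring program
Medium-risk: the mentoring program 90/255 = 35.3%, the job-training program 18/81 = 22.2% → the mentoring program
High-risk: the mentoring program 9/45 = 20.0%, the job-training program 5/45 = 11.1% → the mentoring program
Overall: the mentoring program 490/791 = 61.9%, the job-training program 386/649 = 59.5% → the mentoring program
The mentoring program wins overall and in every risk group — no reversal.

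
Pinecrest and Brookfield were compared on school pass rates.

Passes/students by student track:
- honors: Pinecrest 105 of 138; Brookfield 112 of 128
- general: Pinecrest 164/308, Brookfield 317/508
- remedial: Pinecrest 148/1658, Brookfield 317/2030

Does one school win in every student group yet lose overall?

Honors: Pinecrest 105/138 = 76.1%, Brookfield 112/128 = 87.5% → Brookfield
General: Pinecrest 164/308 = 53.2%, Brookfield 317/508 = 62.4% → Brookfield
Remedial: Pinecrest 148/1658 = 8.9%, Brookfield 317/2030 = 15.6% → Brookfield
Overall: Pinecrest 417/2104 = 19.8%, Brookfield 746/2666 = 28.0% → Brookfield
Brookfield wins overall and in every student group — no reversal.

No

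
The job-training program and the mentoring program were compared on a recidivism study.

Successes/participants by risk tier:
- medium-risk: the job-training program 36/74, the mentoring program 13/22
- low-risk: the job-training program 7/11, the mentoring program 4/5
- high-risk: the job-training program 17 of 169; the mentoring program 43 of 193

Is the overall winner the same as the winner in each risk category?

Yes

Medium-risk: the job-training program 36/74 = 48.6%, the mentoring program 13/22 = 59.1% → the mentoring program
Low-risk: the job-training program 7/11 = 63.6%, the mentoring program 4/5 = 80.0% → the mentoring program
High-risk: the job-training program 17/169 = 10.1%, the mentoring program 43/193 = 22.3% → the mentoring program
Overall: the job-training program 60/254 = 23.6%, the mentoring program 60/220 = 27.3% → the mentoring program
The mentoring program wins overall and in every risk group — no reversal.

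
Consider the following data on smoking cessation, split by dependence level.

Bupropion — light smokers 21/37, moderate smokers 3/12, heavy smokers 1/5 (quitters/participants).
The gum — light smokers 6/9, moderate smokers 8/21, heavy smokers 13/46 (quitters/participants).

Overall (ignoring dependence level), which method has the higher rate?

Light smokers: bupropion 21/37 = 56.8%, the gum 6/9 = 66.7% → the gum
Moderate smokers: bupropion 3/12 = 25.0%, the gum 8/21 = 38.1% → the gum
Heavy smokers: bupropion 1/5 = 20.0%, the gum 13/46 = 28.3% → the gum
Overall: bupropion 25/54 = 46.3%, the gum 27/76 = 35.5% → bupropion
(The gum wins every dependence group but bupropion wins overall — the gum's participants skew toward the low-rate heavy smokers group.)

bupropion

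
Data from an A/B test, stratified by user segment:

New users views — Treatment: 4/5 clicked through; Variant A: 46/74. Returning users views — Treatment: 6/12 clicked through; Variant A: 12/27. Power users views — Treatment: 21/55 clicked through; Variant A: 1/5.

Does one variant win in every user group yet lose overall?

New users: Treatment 4/5 = 80.0%, Variant A 46/74 = 62.2% → Treatment
Returning users: Treatment 6/12 = 50.0%, Variant A 12/27 = 44.4% → Treatment
Power users: Treatment 21/55 = 38.2%, Variant A 1/5 = 20.0% → Treatment
Overall: Treatment 31/72 = 43.1%, Variant A 59/106 = 55.7% → Variant A
Treatment wins each user group but Variant A wins overall — the comparison reverses. Treatment's views skew toward power users, which has a lower base rate.

Yes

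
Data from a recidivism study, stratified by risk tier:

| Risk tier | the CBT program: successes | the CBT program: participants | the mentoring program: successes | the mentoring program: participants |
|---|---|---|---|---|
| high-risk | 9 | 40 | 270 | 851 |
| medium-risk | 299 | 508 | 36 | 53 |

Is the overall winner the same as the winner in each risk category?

High-risk: the CBT program 9/40 = 22.5%, the mentoring program 270/851 = 31.7% → the mentoring program
Medium-risk: the CBT program 299/508 = 58.9%, the mentoring program 36/53 = 67.9% → the mentoring program
Overall: the CBT program 308/548 = 56.2%, the mentoring program 306/904 = 33.8% → the CBT program
The mentoring program wins each risk group but the CBT program wins overall — the comparison reverses. The mentoring program's participants skew toward high-risk, which has a lower base rate.

No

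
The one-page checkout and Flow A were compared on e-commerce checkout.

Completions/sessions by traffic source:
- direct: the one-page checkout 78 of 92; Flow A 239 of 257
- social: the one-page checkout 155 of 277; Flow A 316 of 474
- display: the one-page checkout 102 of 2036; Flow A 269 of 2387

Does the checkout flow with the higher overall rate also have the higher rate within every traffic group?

Direct: the one-page checkout 78/92 = 84.8%, Flow A 239/257 = 93.0% → Flow A
Social: the one-page checkout 155/277 = 56.0%, Flow A 316/474 = 66.7% → Flow A
Display: the one-page checkout 102/2036 = 5.0%, Flow A 269/2387 = 11.3% → Flow A
Overall: the one-page checkout 335/2405 = 13.9%, Flow A 824/3118 = 26.4% → Flow A
Flow A wins overall and in every traffic group — no reversal.

Yes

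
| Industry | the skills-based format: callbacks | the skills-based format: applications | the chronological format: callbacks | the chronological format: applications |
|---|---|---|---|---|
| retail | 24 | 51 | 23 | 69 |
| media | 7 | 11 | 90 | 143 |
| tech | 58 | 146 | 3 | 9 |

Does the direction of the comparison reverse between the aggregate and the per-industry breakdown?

Yes

Retail: the skills-based format 24/51 = 47.1%, the chronological format 23/69 = 33.3% → the skills-based format
Media: the skills-based format 7/11 = 63.6%, the chronological format 90/143 = 62.9% → the skills-based format
Tech: the skills-based format 58/146 = 39.7%, the chronological format 3/9 = 33.3% → the skills-based format
Overall: the skills-based format 89/208 = 42.8%, the chronological format 116/221 = 52.5% → the chronological format
The skills-based format wins each industry group but the chronological format wins overall — the comparison reverses. The skills-based format's applications skew toward tech, which has a lower base rate.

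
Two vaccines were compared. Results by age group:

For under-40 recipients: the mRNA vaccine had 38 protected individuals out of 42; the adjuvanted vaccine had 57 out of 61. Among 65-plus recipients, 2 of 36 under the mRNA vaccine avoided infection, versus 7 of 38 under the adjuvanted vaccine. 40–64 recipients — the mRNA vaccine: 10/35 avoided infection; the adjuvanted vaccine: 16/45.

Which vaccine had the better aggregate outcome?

Under-40: the mRNA vaccine 38/42 = 90.5%, the adjuvanted vaccine 57/61 = 93.4% → the adjuvanted vaccine
65-plus: the mRNA vaccine 2/36 = 5.6%, the adjuvanted vaccine 7/38 = 18.4% → the adjuvanted vaccine
40–64: the mRNA vaccine 10/35 = 28.6%, the adjuvanted vaccine 16/45 = 35.6% → the adjuvanted vaccine
Overall: the mRNA vaccine 50/113 = 44.2%, the adjuvanted vaccine 80/144 = 55.6% → the adjuvanted vaccine

the adjuvanted vaccine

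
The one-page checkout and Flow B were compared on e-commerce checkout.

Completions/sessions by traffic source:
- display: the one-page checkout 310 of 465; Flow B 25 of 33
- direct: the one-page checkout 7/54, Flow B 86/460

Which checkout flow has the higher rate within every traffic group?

Display: the one-page checkout 310/465 = 66.7%, Flow B 25/33 = 75.8% → Flow B
Direct: the one-page checkout 7/54 = 13.0%, Flow B 86/460 = 18.7% → Flow B
Flow B has the higher rate in both groups.

Flow B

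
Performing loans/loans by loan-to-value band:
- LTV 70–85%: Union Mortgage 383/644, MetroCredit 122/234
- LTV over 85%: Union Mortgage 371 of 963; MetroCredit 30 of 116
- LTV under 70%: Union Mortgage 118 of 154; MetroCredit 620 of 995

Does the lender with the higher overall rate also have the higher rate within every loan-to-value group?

LTV 70–85%: Union Mortgage 383/644 = 59.5%, MetroCredit 122/234 = 52.1% → Union Mortgage
LTV over 85%: Union Mortgage 371/963 = 38.5%, MetroCredit 30/116 = 25.9% → Union Mortgage
LTV under 70%: Union Mortgage 118/154 = 76.6%, MetroCredit 620/995 = 62.3% → Union Mortgage
Overall: Union Mortgage 872/1761 = 49.5%, MetroCredit 772/1345 = 57.4% → MetroCredit
Union Mortgage wins each loan-to-value group but MetroCredit wins overall — the comparison reverses. Union Mortgage's loans skew toward LTV over 85%, which has a lower base rate.

No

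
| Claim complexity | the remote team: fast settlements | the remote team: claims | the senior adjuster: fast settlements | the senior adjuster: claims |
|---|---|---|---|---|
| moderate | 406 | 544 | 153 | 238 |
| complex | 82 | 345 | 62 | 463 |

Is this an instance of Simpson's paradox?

No

Moderate: the remote team 406/544 = 74.6%, the senior adjuster 153/238 = 64.3% → the remote team
Complex: the remote team 82/345 = 23.8%, the senior adjuster 62/463 = 13.4% → the remote team
Overall: the remote team 488/889 = 54.9%, the senior adjuster 215/701 = 30.7% → the remote team
The remote team wins overall and in every claim group — no reversal.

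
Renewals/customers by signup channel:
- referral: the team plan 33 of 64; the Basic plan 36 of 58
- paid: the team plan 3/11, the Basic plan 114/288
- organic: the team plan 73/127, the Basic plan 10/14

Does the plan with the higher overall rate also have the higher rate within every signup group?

No

Referral: the team plan 33/64 = 51.6%, the Basic plan 36/58 = 62.1% → the Basic plan
Paid: the team plan 3/11 = 27.3%, the Basic plan 114/288 = 39.6% → the Basic plan
Organic: the team plan 73/127 = 57.5%, the Basic plan 10/14 = 71.4% → the Basic plan
Overall: the team plan 109/202 = 54.0%, the Basic plan 160/360 = 44.4% → the team plan
The Basic plan wins each signup group but the team plan wins overall — the comparison reverses. The Basic plan's customers skew toward paid, which has a lower base rate.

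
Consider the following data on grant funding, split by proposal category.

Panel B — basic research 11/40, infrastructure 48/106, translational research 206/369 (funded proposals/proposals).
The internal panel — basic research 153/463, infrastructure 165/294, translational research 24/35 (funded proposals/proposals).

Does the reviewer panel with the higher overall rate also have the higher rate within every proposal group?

No

Basic research: Panel B 11/40 = 27.5%, the internal panel 153/463 = 33.0% → the internal panel
Infrastructure: Panel B 48/106 = 45.3%, the internal panel 165/294 = 56.1% → the internal panel
Translational research: Panel B 206/369 = 55.8%, the internal panel 24/35 = 68.6% → the internal panel
Overall: Panel B 265/515 = 51.5%, the internal panel 342/792 = 43.2% → Panel B
The internal panel wins each proposal group but Panel B wins overall — the comparison reverses. The internal panel's proposals skew toward basic research, which has a lower base rate.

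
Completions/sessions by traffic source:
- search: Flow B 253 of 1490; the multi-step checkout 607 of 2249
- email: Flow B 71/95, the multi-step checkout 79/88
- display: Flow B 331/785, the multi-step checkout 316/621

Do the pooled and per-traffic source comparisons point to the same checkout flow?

Search: Flow B 253/1490 = 17.0%, the multi-step checkout 607/2249 = 27.0% → the multi-step checkout
Email: Flow B 71/95 = 74.7%, the multi-step checkout 79/88 = 89.8% → the multi-step checkout
Display: Flow B 331/785 = 42.2%, the multi-step checkout 316/621 = 50.9% → the multi-step checkout
Overall: Flow B 655/2370 = 27.6%, the multi-step checkout 1002/2958 = 33.9% → the multi-step checkout
The multi-step checkout wins overall and in every traffic group — no reversal.

Yes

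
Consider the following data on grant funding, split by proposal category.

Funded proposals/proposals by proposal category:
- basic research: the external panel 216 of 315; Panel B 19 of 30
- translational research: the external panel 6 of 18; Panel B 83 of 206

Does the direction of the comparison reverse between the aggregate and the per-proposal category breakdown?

No

Basic research: the external panel 216/315 = 68.6%, Panel B 19/30 = 63.3% → the external panel
Translational research: the external panel 6/18 = 33.3%, Panel B 83/206 = 40.3% → Panel B
Overall: the external panel 222/333 = 66.7%, Panel B 102/236 = 43.2% → the external panel
Neither sweeps: the external panel wins 1 of 2 groups, Panel B wins 1. The external panel wins overall but not every group — no Simpson reversal.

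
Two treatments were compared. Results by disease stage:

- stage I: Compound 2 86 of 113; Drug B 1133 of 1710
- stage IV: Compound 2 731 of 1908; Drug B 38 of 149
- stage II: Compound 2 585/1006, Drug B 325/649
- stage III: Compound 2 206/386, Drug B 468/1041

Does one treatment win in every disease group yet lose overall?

Stage I: Compound 2 86/113 = 76.1%, Drug B 1133/1710 = 66.3% → Compound 2
Stage IV: Compound 2 731/1908 = 38.3%, Drug B 38/149 = 25.5% → Compound 2
Stage II: Compound 2 585/1006 = 58.2%, Drug B 325/649 = 50.1% → Compound 2
Stage III: Compound 2 206/386 = 53.4%, Drug B 468/1041 = 45.0% → Compound 2
Overall: Compound 2 1608/3413 = 47.1%, Drug B 1964/3549 = 55.3% → Drug B
Compound 2 wins each disease group but Drug B wins overall — the comparison reverses. Compound 2's patients skew toward stage IV, which has a lower base rate.

Yes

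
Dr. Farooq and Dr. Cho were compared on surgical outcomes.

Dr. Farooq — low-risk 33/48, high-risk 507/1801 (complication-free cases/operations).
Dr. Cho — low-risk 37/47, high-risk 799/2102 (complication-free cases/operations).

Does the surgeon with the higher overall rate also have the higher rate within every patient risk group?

Low-risk: Dr. Farooq 33/48 = 68.8%, Dr. Cho 37/47 = 78.7% → Dr. Cho
High-risk: Dr. Farooq 507/1801 = 28.2%, Dr. Cho 799/2102 = 38.0% → Dr. Cho
Overall: Dr. Farooq 540/1849 = 29.2%, Dr. Cho 836/2149 = 38.9% → Dr. Cho
Dr. Cho wins overall and in every patient risk group — no reversal.

Yes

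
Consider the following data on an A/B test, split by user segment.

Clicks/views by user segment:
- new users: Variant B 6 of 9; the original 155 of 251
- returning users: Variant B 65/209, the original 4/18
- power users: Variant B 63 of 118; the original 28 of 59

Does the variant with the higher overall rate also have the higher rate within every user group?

New users: Variant B 6/9 = 66.7%, the original 155/251 = 61.8% → Variant B
Returning users: Variant B 65/209 = 31.1%, the original 4/18 = 22.2% → Variant B
Power users: Variant B 63/118 = 53.4%, the original 28/59 = 47.5% → Variant B
Overall: Variant B 134/336 = 39.9%, the original 187/328 = 57.0% → the original
Variant B wins each user group but the original wins overall — the comparison reverses. Variant B's views skew toward returning users, which has a lower base rate.

No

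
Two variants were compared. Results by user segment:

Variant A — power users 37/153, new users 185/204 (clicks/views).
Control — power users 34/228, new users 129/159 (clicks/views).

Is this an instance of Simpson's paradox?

Power users: Variant A 37/153 = 24.2%, Control 34/228 = 14.9% → Variant A
New users: Variant A 185/204 = 90.7%, Control 129/159 = 81.1% → Variant A
Overall: Variant A 222/357 = 62.2%, Control 163/387 = 42.1% → Variant A
Variant A wins overall and in every user group — no reversal.

No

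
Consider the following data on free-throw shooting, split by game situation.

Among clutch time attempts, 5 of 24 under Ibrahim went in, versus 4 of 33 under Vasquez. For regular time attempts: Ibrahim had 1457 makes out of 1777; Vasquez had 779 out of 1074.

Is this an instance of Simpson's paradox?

No

Clutch time: Ibrahim 5/24 = 20.8%, Vasquez 4/33 = 12.1% → Ibrahim
Regular time: Ibrahim 1457/1777 = 82.0%, Vasquez 779/1074 = 72.5% → Ibrahim
Overall: Ibrahim 1462/1801 = 81.2%, Vasquez 783/1107 = 70.7% → Ibrahim
Ibrahim wins overall and in every game group — no reversal.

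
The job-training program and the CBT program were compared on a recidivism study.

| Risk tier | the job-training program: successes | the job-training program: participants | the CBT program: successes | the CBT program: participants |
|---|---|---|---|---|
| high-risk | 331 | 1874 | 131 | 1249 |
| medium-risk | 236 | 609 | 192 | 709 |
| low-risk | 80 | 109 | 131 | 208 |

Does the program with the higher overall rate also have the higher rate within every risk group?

High-risk: the job-training program 331/1874 = 17.7%, the CBT program 131/1249 = 10.5% → the job-training program
Medium-risk: the job-training program 236/609 = 38.8%, the CBT program 192/709 = 27.1% → the job-training program
Low-risk: the job-training program 80/109 = 73.4%, the CBT program 131/208 = 63.0% → the job-training program
Overall: the job-training program 647/2592 = 25.0%, the CBT program 454/2166 = 21.0% → the job-training program
The job-training program wins overall and in every risk group — no reversal.

Yes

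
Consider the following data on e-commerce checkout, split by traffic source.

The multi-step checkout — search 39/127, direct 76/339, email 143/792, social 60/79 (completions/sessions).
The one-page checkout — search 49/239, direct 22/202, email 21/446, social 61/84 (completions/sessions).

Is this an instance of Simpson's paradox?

Search: the multi-step checkout 39/127 = 30.7%, the one-page checkout 49/239 = 20.5% → the multi-step checkout
Direct: the multi-step checkout 76/339 = 22.4%, the one-page checkout 22/202 = 10.9% → the multi-step checkout
Email: the multi-step checkout 143/792 = 18.1%, the one-page checkout 21/446 = 4.7% → the multi-step checkout
Social: the multi-step checkout 60/79 = 75.9%, the one-page checkout 61/84 = 72.6% → the multi-step checkout
Overall: the multi-step checkout 318/1337 = 23.8%, the one-page checkout 153/971 = 15.8% → the multi-step checkout
The multi-step checkout wins overall and in every traffic group — no reversal.

No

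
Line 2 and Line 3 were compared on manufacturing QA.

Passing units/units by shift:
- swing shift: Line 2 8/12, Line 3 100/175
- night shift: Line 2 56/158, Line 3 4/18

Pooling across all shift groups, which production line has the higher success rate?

Swing shift: Line 2 8/12 = 66.7%, Line 3 100/175 = 57.1% → Line 2
Night shift: Line 2 56/158 = 35.4%, Line 3 4/18 = 22.2% → Line 2
Overall: Line 2 64/170 = 37.6%, Line 3 104/193 = 53.9% → Line 3
(Line 2 wins every shift group but Line 3 wins overall — Line 2's units skew toward the low-rate night shift group.)

Line 3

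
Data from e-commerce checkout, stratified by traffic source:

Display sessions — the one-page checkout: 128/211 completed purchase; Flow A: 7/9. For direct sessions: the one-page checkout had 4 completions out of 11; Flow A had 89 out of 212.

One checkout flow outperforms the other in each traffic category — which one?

Display: the one-page checkout 128/211 = 60.7%, Flow A 7/9 = 77.8% → Flow A
Direct: the one-page checkout 4/11 = 36.4%, Flow A 89/212 = 42.0% → Flow A
Flow A has the higher rate in both groups.

Flow A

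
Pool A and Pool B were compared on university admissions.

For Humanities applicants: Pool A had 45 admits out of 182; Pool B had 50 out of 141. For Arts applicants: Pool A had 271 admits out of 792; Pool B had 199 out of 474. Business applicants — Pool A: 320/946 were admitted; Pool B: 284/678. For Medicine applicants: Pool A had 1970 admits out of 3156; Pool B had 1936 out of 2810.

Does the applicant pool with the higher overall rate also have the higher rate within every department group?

Yes

Humanities: Pool A 45/182 = 24.7%, Pool B 50/141 = 35.5% → Pool B
Arts: Pool A 271/792 = 34.2%, Pool B 199/474 = 42.0% → Pool B
Business: Pool A 320/946 = 33.8%, Pool B 284/678 = 41.9% → Pool B
Medicine: Pool A 1970/3156 = 62.4%, Pool B 1936/2810 = 68.9% → Pool B
Overall: Pool A 2606/5076 = 51.3%, Pool B 2469/4103 = 60.2% → Pool B
Pool B wins overall and in every department group — no reversal.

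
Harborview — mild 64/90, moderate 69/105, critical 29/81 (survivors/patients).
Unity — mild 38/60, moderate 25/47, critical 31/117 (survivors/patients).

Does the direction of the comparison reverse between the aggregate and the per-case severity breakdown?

No

Mild: Harborview 64/90 = 71.1%, Unity 38/60 = 63.3% → Harborview
Moderate: Harborview 69/105 = 65.7%, Unity 25/47 = 53.2% → Harborview
Critical: Harborview 29/81 = 35.8%, Unity 31/117 = 26.5% → Harborview
Overall: Harborview 162/276 = 58.7%, Unity 94/224 = 42.0% → Harborview
Harborview wins overall and in every case group — no reversal.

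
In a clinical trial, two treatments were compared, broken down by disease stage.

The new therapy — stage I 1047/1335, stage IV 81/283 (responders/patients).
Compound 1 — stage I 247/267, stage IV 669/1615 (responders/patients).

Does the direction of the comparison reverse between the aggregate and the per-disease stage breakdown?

Stage I: the new therapy 1047/1335 = 78.4%, Compound 1 247/267 = 92.5% → Compound 1
Stage IV: the new therapy 81/283 = 28.6%, Compound 1 669/1615 = 41.4% → Compound 1
Overall: the new therapy 1128/1618 = 69.7%, Compound 1 916/1882 = 48.7% → the new therapy
Compound 1 wins each disease group but the new therapy wins overall — the comparison reverses. Compound 1's patients skew toward stage IV, which has a lower base rate.

Yes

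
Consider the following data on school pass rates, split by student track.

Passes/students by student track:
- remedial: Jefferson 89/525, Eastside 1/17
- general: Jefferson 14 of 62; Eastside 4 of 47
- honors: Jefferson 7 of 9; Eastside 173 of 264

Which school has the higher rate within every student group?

Jefferson

Remedial: Jefferson 89/525 = 17.0%, Eastside 1/17 = 5.9% → Jefferson
General: Jefferson 14/62 = 22.6%, Eastside 4/47 = 8.5% → Jefferson
Honors: Jefferson 7/9 = 77.8%, Eastside 173/264 = 65.5% → Jefferson
Jefferson has the higher rate in all 3 groups.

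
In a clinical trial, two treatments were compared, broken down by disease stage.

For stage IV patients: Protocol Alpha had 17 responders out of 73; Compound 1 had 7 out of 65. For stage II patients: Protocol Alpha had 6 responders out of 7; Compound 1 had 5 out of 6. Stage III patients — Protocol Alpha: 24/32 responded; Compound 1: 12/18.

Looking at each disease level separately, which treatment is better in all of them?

Protocol Alpha

Stage IV: Protocol Alpha 17/73 = 23.3%, Compound 1 7/65 = 10.8% → Protocol Alpha
Stage II: Protocol Alpha 6/7 = 85.7%, Compound 1 5/6 = 83.3% → Protocol Alpha
Stage III: Protocol Alpha 24/32 = 75.0%, Compound 1 12/18 = 66.7% → Protocol Alpha
Protocol Alpha has the higher rate in all 3 groups.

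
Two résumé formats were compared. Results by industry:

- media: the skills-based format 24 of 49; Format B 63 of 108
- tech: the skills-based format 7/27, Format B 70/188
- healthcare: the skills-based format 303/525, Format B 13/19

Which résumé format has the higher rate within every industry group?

Media: the skills-based format 24/49 = 49.0%, Format B 63/108 = 58.3% → Format B
Tech: the skills-based format 7/27 = 25.9%, Format B 70/188 = 37.2% → Format B
Healthcare: the skills-based format 303/525 = 57.7%, Format B 13/19 = 68.4% → Format B
Format B has the higher rate in all 3 groups.

Format B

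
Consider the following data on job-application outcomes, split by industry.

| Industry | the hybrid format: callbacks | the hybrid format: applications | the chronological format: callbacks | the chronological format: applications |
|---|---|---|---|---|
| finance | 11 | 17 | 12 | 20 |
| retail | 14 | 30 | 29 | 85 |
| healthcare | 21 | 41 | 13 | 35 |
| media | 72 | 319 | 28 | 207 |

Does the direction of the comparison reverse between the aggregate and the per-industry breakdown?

No

Finance: the hybrid format 11/17 = 64.7%, the chronological format 12/20 = 60.0% → the hybrid format
Retail: the hybrid format 14/30 = 46.7%, the chronological format 29/85 = 34.1% → the hybrid format
Healthcare: the hybrid format 21/41 = 51.2%, the chronological format 13/35 = 37.1% → the hybrid format
Media: the hybrid format 72/319 = 22.6%, the chronological format 28/207 = 13.5% → the hybrid format
Overall: the hybrid format 118/407 = 29.0%, the chronological format 82/347 = 23.6% → the hybrid format
The hybrid format wins overall and in every industry group — no reversal.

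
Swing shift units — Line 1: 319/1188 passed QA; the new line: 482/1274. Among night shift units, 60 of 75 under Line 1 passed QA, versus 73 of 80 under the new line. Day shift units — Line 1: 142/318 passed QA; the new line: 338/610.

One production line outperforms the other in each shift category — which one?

Swing shift: Line 1 319/1188 = 26.9%, the new line 482/1274 = 37.8% → the new line
Night shift: Line 1 60/75 = 80.0%, the new line 73/80 = 91.2% → the new line
Day shift: Line 1 142/318 = 44.7%, the new line 338/610 = 55.4% → the new line
The new line has the higher rate in all 3 groups.

the new line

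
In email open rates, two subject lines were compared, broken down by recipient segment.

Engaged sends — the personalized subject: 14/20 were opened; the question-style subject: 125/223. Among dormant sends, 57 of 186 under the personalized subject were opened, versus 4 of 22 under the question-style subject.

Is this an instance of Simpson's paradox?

Engaged: the personalized subject 14/20 = 70.0%, the question-style subject 125/223 = 56.1% → the personalized subject
Dormant: the personalized subject 57/186 = 30.6%, the question-style subject 4/22 = 18.2% → the personalized subject
Overall: the personalized subject 71/206 = 34.5%, the question-style subject 129/245 = 52.7% → the question-style subject
The personalized subject wins each recipient group but the question-style subject wins overall — the comparison reverses. The personalized subject's sends skew toward dormant, which has a lower base rate.

Yes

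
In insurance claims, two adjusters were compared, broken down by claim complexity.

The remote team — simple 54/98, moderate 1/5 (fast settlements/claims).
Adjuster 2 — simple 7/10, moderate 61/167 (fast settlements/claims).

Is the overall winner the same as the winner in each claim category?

Simple: the remote team 54/98 = 55.1%, Adjuster 2 7/10 = 70.0% → Adjuster 2
Moderate: the remote team 1/5 = 20.0%, Adjuster 2 61/167 = 36.5% → Adjuster 2
Overall: the remote team 55/103 = 53.4%, Adjuster 2 68/177 = 38.4% → the remote team
Adjuster 2 wins each claim group but the remote team wins overall — the comparison reverses. Adjuster 2's claims skew toward moderate, which has a lower base rate.

No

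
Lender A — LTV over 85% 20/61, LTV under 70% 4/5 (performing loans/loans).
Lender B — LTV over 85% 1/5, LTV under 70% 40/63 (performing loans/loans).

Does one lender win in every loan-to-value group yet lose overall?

Yes

LTV over 85%: Lender A 20/61 = 32.8%, Lender B 1/5 = 20.0% → Lender A
LTV under 70%: Lender A 4/5 = 80.0%, Lender B 40/63 = 63.5% → Lender A
Overall: Lender A 24/66 = 36.4%, Lender B 41/68 = 60.3% → Lender B
Lender A wins each loan-to-value group but Lender B wins overall — the comparison reverses. Lender A's loans skew toward LTV over 85%, which has a lower base rate.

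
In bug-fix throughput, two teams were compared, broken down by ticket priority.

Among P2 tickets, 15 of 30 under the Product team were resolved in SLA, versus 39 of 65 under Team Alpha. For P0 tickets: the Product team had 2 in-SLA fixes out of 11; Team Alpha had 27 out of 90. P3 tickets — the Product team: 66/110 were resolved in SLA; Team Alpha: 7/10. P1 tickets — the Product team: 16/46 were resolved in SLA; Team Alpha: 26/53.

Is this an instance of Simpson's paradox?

P2: the Product team 15/30 = 50.0%, Team Alpha 39/65 = 60.0% → Team Alpha
P0: the Product team 2/11 = 18.2%, Team Alpha 27/90 = 30.0% → Team Alpha
P3: the Product team 66/110 = 60.0%, Team Alpha 7/10 = 70.0% → Team Alpha
P1: the Product team 16/46 = 34.8%, Team Alpha 26/53 = 49.1% → Team Alpha
Overall: the Product team 99/197 = 50.3%, Team Alpha 99/218 = 45.4% → the Product team
Team Alpha wins each ticket group but the Product team wins overall — the comparison reverses. Team Alpha's tickets skew toward P0, which has a lower base rate.

Yes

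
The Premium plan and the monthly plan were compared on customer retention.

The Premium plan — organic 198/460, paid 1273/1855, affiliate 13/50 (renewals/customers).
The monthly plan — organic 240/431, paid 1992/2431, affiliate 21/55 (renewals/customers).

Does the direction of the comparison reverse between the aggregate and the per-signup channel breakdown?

Organic: the Premium plan 198/460 = 43.0%, the monthly plan 240/431 = 55.7% → the monthly plan
Paid: the Premium plan 1273/1855 = 68.6%, the monthly plan 1992/2431 = 81.9% → the monthly plan
Affiliate: the Premium plan 13/50 = 26.0%, the monthly plan 21/55 = 38.2% → the monthly plan
Overall: the Premium plan 1484/2365 = 62.7%, the monthly plan 2253/2917 = 77.2% → the monthly plan
The monthly plan wins overall and in every signup group — no reversal.

No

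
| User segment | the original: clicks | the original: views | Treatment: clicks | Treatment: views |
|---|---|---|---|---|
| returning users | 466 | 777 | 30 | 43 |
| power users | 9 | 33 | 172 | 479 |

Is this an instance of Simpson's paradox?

Returning users: the original 466/777 = 60.0%, Treatment 30/43 = 69.8% → Treatment
Power users: the original 9/33 = 27.3%, Treatment 172/479 = 35.9% → Treatment
Overall: the original 475/810 = 58.6%, Treatment 202/522 = 38.7% → the original
Treatment wins each user group but the original wins overall — the comparison reverses. Treatment's views skew toward power users, which has a lower base rate.

Yes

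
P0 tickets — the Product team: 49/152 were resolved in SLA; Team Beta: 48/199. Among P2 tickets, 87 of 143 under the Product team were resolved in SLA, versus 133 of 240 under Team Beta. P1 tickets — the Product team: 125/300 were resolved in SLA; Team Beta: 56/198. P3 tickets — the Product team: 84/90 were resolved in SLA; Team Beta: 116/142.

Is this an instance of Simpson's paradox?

P0: the Product team 49/152 = 32.2%, Team Beta 48/199 = 24.1% → the Product team
P2: the Product team 87/143 = 60.8%, Team Beta 133/240 = 55.4% → the Product team
P1: the Product team 125/300 = 41.7%, Team Beta 56/198 = 28.3% → the Product team
P3: the Product team 84/90 = 93.3%, Team Beta 116/142 = 81.7% → the Product team
Overall: the Product team 345/685 = 50.4%, Team Beta 353/779 = 45.3% → the Product team
The Product team wins overall and in every ticket group — no reversal.

No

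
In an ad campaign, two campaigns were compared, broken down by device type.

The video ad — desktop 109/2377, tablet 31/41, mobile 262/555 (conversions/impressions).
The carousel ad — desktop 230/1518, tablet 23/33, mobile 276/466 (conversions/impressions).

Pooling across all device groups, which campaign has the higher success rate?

Desktop: the video ad 109/2377 = 4.6%, the carousel ad 230/1518 = 15.2% → the carousel ad
Tablet: the video ad 31/41 = 75.6%, the carousel ad 23/33 = 69.7% → the video ad
Mobile: the video ad 262/555 = 47.2%, the carousel ad 276/466 = 59.2% → the carousel ad
Overall: the video ad 402/2973 = 13.5%, the carousel ad 529/2017 = 26.2% → the carousel ad
(Neither sweeps every device group, but the carousel ad has the higher pooled rate.)

the carousel ad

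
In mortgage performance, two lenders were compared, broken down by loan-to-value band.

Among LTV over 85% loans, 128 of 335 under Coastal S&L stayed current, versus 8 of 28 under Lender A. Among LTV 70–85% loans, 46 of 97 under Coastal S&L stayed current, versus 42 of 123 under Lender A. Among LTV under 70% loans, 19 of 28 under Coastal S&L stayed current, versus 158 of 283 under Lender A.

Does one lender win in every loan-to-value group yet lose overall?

LTV over 85%: Coastal S&L 128/335 = 38.2%, Lender A 8/28 = 28.6% → Coastal S&L
LTV 70–85%: Coastal S&L 46/97 = 47.4%, Lender A 42/123 = 34.1% → Coastal S&L
LTV under 70%: Coastal S&L 19/28 = 67.9%, Lender A 158/283 = 55.8% → Coastal S&L
Overall: Coastal S&L 193/460 = 42.0%, Lender A 208/434 = 47.9% → Lender A
Coastal S&L wins each loan-to-value group but Lender A wins overall — the comparison reverses. Coastal S&L's loans skew toward LTV over 85%, which has a lower base rate.

Yes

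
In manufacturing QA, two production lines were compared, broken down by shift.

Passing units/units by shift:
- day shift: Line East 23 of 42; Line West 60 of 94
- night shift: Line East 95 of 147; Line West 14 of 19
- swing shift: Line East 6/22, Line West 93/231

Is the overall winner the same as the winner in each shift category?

No

Day shift: Line East 23/42 = 54.8%, Line West 60/94 = 63.8% → Line West
Night shift: Line East 95/147 = 64.6%, Line West 14/19 = 73.7% → Line West
Swing shift: Line East 6/22 = 27.3%, Line West 93/231 = 40.3% → Line West
Overall: Line East 124/211 = 58.8%, Line West 167/344 = 48.5% → Line East
Line West wins each shift group but Line East wins overall — the comparison reverses. Line West's units skew toward swing shift, which has a lower base rate.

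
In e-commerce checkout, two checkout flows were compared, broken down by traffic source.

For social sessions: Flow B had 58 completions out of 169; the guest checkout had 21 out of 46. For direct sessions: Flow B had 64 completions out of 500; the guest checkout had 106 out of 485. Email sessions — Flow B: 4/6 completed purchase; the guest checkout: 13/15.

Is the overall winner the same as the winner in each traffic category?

Yes

Social: Flow B 58/169 = 34.3%, the guest checkout 21/46 = 45.7% → the guest checkout
Direct: Flow B 64/500 = 12.8%, the guest checkout 106/485 = 21.9% → the guest checkout
Email: Flow B 4/6 = 66.7%, the guest checkout 13/15 = 86.7% → the guest checkout
Overall: Flow B 126/675 = 18.7%, the guest checkout 140/546 = 25.6% → the guest checkout
The guest checkout wins overall and in every traffic group — no reversal.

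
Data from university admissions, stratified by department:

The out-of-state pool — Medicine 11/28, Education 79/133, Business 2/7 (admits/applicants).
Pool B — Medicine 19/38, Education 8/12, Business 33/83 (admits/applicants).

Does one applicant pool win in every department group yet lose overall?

Yes

Medicine: the out-of-state pool 11/28 = 39.3%, Pool B 19/38 = 50.0% → Pool B
Education: the out-of-state pool 79/133 = 59.4%, Pool B 8/12 = 66.7% → Pool B
Business: the out-of-state pool 2/7 = 28.6%, Pool B 33/83 = 39.8% → Pool B
Overall: the out-of-state pool 92/168 = 54.8%, Pool B 60/133 = 45.1% → the out-of-state pool
Pool B wins each department group but the out-of-state pool wins overall — the comparison reverses. Pool B's applicants skew toward Business, which has a lower base rate.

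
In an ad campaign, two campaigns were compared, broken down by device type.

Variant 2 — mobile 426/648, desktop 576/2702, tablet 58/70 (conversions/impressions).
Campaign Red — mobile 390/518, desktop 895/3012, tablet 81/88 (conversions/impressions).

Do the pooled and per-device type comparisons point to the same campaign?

Yes

Mobile: Variant 2 426/648 = 65.7%, Campaign Red 390/518 = 75.3% → Campaign Red
Desktop: Variant 2 576/2702 = 21.3%, Campaign Red 895/3012 = 29.7% → Campaign Red
Tablet: Variant 2 58/70 = 82.9%, Campaign Red 81/88 = 92.0% → Campaign Red
Overall: Variant 2 1060/3420 = 31.0%, Campaign Red 1366/3618 = 37.8% → Campaign Red
Campaign Red wins overall and in every device group — no reversal.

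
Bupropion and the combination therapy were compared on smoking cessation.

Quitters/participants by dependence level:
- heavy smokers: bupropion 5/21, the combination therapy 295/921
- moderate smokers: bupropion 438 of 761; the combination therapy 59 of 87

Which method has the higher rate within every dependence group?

the combination therapy

Heavy smokers: bupropion 5/21 = 23.8%, the combination therapy 295/921 = 32.0% → the combination therapy
Moderate smokers: bupropion 438/761 = 57.6%, the combination therapy 59/87 = 67.8% → the combination therapy
The combination therapy has the higher rate in both groups.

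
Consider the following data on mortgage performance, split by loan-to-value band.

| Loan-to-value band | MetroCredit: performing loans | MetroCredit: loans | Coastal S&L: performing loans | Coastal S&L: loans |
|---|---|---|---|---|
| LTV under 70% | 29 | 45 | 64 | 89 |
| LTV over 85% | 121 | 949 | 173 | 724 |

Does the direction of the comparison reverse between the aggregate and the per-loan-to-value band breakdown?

LTV under 70%: MetroCredit 29/45 = 64.4%, Coastal S&L 64/89 = 71.9% → Coastal S&L
LTV over 85%: MetroCredit 121/949 = 12.8%, Coastal S&L 173/724 = 23.9% → Coastal S&L
Overall: MetroCredit 150/994 = 15.1%, Coastal S&L 237/813 = 29.2% → Coastal S&L
Coastal S&L wins overall and in every loan-to-value group — no reversal.

No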